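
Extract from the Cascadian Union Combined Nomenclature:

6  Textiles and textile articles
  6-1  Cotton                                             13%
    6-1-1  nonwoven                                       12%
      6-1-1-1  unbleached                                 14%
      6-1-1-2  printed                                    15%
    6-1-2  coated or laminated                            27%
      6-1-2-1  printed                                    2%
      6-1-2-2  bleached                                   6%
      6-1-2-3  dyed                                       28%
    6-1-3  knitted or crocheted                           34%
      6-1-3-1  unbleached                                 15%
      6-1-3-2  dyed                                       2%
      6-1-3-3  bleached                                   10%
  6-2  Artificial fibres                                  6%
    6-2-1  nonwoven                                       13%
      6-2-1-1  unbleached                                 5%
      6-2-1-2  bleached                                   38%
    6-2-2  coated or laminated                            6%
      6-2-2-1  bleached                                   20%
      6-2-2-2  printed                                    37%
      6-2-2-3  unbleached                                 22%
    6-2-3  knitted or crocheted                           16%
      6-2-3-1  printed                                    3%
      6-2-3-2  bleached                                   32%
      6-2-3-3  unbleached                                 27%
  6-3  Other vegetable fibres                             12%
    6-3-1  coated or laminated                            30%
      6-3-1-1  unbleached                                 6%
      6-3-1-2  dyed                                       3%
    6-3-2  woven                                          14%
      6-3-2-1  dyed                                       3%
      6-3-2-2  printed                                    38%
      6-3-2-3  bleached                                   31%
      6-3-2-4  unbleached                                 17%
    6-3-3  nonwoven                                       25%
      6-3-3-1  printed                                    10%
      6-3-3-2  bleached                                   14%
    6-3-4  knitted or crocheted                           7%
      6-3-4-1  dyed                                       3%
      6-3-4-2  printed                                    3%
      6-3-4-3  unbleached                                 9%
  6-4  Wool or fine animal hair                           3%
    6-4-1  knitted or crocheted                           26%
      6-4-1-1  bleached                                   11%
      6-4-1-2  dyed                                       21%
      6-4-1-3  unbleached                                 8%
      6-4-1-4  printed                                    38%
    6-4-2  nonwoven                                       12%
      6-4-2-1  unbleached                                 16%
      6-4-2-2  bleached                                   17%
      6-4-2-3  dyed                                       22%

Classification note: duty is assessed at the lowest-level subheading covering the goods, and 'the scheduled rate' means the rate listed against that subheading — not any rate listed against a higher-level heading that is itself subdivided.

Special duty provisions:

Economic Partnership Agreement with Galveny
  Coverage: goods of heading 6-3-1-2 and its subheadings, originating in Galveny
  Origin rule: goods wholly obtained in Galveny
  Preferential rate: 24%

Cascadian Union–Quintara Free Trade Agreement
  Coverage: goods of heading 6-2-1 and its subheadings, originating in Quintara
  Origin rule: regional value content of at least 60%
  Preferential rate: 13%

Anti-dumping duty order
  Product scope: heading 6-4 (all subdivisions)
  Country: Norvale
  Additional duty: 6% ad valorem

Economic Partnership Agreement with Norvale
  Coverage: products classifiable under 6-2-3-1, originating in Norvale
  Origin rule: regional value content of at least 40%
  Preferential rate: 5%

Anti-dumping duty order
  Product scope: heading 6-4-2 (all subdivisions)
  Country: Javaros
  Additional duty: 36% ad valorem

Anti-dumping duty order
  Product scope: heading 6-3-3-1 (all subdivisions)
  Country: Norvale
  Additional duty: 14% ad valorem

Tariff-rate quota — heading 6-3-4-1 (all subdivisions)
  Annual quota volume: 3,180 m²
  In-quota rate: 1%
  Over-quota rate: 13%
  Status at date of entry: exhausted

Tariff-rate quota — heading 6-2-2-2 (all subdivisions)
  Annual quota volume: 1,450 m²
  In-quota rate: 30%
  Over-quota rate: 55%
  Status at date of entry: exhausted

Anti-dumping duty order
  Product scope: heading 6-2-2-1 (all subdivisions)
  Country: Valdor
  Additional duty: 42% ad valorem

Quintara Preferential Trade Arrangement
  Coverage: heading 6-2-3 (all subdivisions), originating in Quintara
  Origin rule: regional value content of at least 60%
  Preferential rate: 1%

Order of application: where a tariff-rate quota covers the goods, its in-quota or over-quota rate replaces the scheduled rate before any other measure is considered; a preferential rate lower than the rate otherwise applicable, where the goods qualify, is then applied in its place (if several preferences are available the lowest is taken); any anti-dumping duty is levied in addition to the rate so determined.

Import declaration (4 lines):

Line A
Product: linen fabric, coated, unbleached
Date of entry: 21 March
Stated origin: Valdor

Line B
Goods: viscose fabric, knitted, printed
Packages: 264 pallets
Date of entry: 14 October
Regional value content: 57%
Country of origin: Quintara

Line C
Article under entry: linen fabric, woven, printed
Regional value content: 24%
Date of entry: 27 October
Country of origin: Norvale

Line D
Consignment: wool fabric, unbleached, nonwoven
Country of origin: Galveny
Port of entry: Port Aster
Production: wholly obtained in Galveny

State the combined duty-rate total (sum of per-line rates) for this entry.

63%

Line A: linen → 6-3; coated → 6-3-1; unbleached → 6-3-1-1. Scheduled 6%. No special measure applies. → 6%.
Line B: viscose → 6-2; knitted → 6-2-3; printed → 6-2-3-1. Scheduled 3%. Quintara agreement on 6-2-1: 6-2-3-1 not covered; Quintara agreement on 6-2-3: RVC < 60%. → 3%.
Line C: linen → 6-3; woven → 6-3-2; printed → 6-3-2-2. Scheduled 38%. Norvale agreement on 6-2-3-1: 6-3-2-2 not covered. → 38%.
Line D: wool → 6-4; nonwoven → 6-4-2; unbleached → 6-4-2-1. Scheduled 16%. Galveny agreement on 6-3-1-2: 6-4-2-1 not covered. → 16%.
Sum: 6% + 3% + 38% + 16% = 63%.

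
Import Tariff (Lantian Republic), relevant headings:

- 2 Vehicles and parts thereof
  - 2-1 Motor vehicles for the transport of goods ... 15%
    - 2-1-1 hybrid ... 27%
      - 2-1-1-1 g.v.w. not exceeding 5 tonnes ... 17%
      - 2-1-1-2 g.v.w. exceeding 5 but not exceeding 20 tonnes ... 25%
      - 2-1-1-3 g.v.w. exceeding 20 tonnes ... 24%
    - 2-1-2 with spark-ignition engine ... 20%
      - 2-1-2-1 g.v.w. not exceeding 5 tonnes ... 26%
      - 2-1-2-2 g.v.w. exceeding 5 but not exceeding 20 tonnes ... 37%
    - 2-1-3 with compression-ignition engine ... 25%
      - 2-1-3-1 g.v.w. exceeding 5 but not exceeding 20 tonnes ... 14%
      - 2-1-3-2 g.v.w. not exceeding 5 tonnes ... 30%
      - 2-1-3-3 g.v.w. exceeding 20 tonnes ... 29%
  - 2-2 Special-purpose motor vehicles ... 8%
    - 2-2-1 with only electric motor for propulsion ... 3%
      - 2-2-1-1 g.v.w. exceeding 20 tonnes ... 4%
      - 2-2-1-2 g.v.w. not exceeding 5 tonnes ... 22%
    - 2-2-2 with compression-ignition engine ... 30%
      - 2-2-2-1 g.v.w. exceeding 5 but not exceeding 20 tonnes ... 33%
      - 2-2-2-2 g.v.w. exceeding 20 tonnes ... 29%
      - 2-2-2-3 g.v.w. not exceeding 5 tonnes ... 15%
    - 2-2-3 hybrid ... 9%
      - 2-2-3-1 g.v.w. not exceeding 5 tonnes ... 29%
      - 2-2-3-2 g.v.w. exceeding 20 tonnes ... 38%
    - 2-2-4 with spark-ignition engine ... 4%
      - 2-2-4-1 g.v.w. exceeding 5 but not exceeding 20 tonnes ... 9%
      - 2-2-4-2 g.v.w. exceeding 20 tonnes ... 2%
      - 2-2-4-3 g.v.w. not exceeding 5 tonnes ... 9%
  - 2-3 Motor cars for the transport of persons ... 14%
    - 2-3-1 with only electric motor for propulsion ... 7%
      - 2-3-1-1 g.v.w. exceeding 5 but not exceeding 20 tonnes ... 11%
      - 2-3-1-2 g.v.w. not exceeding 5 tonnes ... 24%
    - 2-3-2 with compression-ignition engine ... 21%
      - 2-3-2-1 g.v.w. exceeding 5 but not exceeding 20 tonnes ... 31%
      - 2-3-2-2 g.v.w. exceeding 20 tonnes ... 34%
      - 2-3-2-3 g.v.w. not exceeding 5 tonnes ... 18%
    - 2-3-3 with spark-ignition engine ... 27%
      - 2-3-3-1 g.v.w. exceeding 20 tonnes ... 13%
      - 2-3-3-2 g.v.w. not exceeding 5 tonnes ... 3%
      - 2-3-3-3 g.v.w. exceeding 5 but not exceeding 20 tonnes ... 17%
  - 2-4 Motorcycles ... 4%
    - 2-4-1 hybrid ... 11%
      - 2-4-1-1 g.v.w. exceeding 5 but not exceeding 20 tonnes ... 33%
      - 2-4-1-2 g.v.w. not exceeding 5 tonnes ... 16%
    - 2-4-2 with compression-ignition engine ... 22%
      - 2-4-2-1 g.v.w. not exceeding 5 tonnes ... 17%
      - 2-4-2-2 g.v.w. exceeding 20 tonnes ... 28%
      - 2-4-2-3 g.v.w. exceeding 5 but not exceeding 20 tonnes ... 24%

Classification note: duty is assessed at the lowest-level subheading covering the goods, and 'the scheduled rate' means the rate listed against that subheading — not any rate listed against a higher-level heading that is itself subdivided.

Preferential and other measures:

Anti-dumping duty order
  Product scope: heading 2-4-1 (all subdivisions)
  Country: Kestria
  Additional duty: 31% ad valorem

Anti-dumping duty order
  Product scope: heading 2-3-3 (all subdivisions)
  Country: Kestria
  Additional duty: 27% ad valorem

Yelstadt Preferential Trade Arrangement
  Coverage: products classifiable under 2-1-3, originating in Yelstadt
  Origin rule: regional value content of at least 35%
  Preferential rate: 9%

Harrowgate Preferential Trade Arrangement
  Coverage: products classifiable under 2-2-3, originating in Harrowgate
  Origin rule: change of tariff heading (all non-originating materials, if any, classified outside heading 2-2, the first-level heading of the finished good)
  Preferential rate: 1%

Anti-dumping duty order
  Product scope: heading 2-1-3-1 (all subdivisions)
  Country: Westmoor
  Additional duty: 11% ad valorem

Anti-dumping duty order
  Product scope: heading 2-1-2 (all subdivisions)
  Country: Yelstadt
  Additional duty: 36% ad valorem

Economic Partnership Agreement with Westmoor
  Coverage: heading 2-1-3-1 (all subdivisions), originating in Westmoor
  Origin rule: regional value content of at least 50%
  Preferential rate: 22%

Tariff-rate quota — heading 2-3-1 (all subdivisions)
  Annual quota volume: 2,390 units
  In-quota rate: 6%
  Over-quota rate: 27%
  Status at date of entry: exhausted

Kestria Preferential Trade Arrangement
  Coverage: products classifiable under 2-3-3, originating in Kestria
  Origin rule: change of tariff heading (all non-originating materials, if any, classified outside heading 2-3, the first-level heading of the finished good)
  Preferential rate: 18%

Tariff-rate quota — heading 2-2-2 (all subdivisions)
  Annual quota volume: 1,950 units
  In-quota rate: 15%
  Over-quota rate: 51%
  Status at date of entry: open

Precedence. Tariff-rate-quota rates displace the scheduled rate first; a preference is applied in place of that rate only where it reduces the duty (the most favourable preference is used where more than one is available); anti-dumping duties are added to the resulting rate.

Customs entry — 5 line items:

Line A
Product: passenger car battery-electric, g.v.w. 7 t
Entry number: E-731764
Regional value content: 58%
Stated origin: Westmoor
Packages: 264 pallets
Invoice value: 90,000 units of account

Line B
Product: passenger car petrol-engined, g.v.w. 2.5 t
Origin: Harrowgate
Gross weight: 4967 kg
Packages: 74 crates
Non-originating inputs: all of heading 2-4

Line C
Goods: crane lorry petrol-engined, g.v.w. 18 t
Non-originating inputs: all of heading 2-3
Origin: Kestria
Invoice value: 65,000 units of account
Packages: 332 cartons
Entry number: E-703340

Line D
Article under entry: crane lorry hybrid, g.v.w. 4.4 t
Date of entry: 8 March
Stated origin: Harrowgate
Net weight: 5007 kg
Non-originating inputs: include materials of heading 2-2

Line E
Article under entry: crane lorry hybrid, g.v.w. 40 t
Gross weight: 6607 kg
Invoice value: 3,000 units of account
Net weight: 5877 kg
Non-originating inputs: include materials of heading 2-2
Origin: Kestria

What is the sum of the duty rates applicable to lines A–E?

Line A: passenger car → 2-3; battery-electric → 2-3-1; g.v.w. 7 t → 2-3-1-1. Scheduled 11%. quota on 2-3-1 exhausted → over-quota 27%; Westmoor agreement on 2-1-3-1: 2-3-1-1 not covered. → 27%.
Line B: passenger car → 2-3; petrol-engined → 2-3-3; g.v.w. 2.5 t → 2-3-3-2. Scheduled 3%. Harrowgate agreement on 2-2-3: 2-3-3-2 not covered. → 3%.
Line C: crane lorry → 2-2; petrol-engined → 2-2-4; g.v.w. 18 t → 2-2-4-1. Scheduled 9%. Kestria agreement on 2-3-3: 2-2-4-1 not covered. → 9%.
Line D: crane lorry → 2-2; hybrid → 2-2-3; g.v.w. 4.4 t → 2-2-3-1. Scheduled 29%. Harrowgate agreement on 2-2-3: CTH not met. → 29%.
Line E: crane lorry → 2-2; hybrid → 2-2-3; g.v.w. 40 t → 2-2-3-2. Scheduled 38%. Kestria agreement on 2-3-3: 2-2-3-2 not covered. → 38%.
Sum: 27% + 3% + 9% + 29% + 38% = 106%.

106%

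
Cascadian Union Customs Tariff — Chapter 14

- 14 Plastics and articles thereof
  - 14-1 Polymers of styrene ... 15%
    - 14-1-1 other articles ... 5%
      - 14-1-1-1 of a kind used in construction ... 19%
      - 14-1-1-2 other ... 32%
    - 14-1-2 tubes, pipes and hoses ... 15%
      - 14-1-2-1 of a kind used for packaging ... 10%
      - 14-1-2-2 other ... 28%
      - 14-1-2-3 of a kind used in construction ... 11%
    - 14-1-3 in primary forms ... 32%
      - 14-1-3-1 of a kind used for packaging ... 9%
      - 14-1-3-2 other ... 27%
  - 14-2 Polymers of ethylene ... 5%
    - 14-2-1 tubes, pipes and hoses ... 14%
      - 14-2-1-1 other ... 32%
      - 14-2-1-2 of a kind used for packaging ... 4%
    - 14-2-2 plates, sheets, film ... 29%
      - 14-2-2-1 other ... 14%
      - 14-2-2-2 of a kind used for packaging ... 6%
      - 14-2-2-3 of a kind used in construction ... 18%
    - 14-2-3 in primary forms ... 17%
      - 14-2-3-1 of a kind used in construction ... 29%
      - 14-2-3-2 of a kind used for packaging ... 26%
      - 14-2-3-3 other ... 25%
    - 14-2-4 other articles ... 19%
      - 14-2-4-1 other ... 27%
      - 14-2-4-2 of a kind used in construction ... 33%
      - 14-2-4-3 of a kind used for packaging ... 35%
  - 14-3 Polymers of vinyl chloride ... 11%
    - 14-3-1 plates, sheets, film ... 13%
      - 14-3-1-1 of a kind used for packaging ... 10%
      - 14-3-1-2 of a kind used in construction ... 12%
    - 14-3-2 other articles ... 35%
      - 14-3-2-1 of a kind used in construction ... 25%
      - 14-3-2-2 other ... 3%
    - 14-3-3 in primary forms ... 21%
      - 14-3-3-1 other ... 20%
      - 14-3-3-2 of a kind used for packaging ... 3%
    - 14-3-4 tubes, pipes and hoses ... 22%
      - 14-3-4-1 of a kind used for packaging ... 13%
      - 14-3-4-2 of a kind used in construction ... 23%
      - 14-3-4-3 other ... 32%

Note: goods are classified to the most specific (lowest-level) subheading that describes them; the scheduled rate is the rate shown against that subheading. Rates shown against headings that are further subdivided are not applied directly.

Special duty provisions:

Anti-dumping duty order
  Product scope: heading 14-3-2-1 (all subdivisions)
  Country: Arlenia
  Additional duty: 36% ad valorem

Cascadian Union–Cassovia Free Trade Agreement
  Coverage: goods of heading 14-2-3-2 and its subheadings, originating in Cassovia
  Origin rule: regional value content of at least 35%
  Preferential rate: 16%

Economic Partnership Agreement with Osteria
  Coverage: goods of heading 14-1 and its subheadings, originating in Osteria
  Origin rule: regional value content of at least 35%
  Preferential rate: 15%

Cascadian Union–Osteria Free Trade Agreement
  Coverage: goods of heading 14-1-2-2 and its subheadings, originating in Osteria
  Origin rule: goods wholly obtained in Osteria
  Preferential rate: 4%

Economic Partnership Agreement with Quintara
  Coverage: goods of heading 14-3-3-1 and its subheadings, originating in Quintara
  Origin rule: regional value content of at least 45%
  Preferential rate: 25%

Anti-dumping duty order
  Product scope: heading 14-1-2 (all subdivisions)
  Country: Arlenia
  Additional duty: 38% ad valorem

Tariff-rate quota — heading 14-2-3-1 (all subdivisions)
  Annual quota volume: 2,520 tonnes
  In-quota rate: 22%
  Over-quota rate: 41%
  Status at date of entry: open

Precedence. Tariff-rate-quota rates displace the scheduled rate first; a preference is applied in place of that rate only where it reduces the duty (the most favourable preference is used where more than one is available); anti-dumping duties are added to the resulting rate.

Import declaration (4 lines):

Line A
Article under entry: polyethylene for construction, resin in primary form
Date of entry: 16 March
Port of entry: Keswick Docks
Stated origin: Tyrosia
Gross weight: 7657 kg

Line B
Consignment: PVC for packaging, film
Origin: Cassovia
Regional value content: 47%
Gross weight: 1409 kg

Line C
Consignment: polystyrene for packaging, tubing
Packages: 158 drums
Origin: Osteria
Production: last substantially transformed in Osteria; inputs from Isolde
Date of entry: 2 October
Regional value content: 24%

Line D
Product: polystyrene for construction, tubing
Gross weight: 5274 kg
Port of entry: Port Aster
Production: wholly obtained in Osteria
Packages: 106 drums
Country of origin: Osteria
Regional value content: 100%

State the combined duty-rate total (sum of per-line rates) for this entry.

Line A: polyethylene → 14-2; resin in primary form → 14-2-3; for construction → 14-2-3-1. Scheduled 29%. quota on 14-2-3-1 open → in-quota 22%. → 22%.
Line B: PVC → 14-3; film → 14-3-1; for packaging → 14-3-1-1. Scheduled 10%. Cassovia agreement on 14-2-3-2: 14-3-1-1 not covered. → 10%.
Line C: polystyrene → 14-1; tubing → 14-1-2; for packaging → 14-1-2-1. Scheduled 10%. Osteria agreement on 14-1: RVC < 35%; Osteria agreement on 14-1-2-2: 14-1-2-1 not covered. → 10%.
Line D: polystyrene → 14-1; tubing → 14-1-2; for construction → 14-1-2-3. Scheduled 11%. Osteria agreement on 14-1: RVC ≥ 35% → 15% available; Osteria agreement on 14-1-2-2: 14-1-2-3 not covered; preference 15% not lower than 11% → no reduction. → 11%.
Sum: 22% + 10% + 10% + 11% = 53%.

53%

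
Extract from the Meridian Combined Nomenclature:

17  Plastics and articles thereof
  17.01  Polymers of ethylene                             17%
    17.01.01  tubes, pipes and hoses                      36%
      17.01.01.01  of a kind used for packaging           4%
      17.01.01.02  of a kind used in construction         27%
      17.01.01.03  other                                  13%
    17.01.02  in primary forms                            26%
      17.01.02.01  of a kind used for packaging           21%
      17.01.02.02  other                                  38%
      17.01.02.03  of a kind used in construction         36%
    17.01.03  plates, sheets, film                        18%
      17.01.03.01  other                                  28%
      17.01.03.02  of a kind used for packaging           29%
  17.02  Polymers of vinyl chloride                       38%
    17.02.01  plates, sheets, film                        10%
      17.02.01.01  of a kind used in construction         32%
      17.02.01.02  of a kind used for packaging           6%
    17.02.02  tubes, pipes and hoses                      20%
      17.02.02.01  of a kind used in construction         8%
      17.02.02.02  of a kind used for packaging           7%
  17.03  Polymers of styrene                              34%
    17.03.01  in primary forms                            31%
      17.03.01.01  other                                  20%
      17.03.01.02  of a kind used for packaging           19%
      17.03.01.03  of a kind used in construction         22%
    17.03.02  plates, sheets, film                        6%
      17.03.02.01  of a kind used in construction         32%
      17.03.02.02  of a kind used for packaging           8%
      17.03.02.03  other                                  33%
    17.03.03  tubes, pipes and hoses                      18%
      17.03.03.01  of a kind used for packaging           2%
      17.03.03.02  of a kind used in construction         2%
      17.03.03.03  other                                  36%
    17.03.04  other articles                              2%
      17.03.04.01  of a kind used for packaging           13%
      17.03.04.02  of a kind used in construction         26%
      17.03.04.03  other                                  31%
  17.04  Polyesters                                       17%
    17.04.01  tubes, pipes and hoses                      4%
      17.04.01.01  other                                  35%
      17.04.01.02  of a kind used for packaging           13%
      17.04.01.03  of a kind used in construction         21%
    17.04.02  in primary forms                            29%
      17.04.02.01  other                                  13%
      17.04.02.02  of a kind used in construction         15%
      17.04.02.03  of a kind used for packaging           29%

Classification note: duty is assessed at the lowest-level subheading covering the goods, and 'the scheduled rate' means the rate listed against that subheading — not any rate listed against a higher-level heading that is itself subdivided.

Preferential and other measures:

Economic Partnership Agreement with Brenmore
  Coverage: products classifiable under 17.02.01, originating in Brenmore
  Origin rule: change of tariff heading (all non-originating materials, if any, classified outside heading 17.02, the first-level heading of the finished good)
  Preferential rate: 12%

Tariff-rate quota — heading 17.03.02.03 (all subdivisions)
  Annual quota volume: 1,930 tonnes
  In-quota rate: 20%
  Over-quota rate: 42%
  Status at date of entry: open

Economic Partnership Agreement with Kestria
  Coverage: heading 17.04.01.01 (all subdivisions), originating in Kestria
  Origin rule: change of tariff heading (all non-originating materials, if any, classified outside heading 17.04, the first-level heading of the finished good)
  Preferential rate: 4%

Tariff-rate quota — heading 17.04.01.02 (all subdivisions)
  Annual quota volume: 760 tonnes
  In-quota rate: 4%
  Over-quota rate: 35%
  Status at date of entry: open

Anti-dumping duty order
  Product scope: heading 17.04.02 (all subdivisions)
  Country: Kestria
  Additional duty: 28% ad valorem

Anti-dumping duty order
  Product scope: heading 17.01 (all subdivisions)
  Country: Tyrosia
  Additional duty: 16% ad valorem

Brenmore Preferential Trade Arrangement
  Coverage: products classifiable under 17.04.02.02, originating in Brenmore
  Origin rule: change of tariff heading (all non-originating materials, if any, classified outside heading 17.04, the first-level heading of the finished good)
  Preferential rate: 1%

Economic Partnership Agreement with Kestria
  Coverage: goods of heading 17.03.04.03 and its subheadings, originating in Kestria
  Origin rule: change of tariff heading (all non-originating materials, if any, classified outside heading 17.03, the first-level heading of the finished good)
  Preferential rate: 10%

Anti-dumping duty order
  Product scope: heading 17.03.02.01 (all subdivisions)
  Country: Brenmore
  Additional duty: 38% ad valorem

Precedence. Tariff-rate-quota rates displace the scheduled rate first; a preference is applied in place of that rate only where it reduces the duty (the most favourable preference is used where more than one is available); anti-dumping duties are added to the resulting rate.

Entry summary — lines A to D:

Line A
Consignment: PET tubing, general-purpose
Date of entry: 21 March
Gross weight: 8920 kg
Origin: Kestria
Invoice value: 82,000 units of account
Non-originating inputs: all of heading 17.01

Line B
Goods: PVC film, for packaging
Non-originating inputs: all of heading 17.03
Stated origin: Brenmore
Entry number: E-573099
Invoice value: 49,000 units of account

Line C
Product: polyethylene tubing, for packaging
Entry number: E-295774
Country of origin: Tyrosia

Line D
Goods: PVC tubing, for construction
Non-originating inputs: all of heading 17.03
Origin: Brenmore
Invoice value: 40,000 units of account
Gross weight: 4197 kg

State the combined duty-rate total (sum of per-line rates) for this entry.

Line A: PET → 17.04; tubing → 17.04.01; general-purpose → 17.04.01.01. Scheduled 35%. Kestria agreement on 17.04.01.01: CTH met → 4% available; Kestria agreement on 17.03.04.03: 17.04.01.01 not covered; preferential 4%. → 4%.
Line B: PVC → 17.02; film → 17.02.01; for packaging → 17.02.01.02. Scheduled 6%. Brenmore agreement on 17.02.01: CTH met → 12% available; Brenmore agreement on 17.04.02.02: 17.02.01.02 not covered; preference 12% not lower than 6% → no reduction. → 6%.
Line C: polyethylene → 17.01; tubing → 17.01.01; for packaging → 17.01.01.01. Scheduled 4%. anti-dumping (Tyrosia, 17.01): +16%; total 4% + 16% = 20%. → 20%.
Line D: PVC → 17.02; tubing → 17.02.02; for construction → 17.02.02.01. Scheduled 8%. Brenmore agreement on 17.02.01: 17.02.02.01 not covered; Brenmore agreement on 17.04.02.02: 17.02.02.01 not covered. → 8%.
Sum: 4% + 6% + 20% + 8% = 38%.

38%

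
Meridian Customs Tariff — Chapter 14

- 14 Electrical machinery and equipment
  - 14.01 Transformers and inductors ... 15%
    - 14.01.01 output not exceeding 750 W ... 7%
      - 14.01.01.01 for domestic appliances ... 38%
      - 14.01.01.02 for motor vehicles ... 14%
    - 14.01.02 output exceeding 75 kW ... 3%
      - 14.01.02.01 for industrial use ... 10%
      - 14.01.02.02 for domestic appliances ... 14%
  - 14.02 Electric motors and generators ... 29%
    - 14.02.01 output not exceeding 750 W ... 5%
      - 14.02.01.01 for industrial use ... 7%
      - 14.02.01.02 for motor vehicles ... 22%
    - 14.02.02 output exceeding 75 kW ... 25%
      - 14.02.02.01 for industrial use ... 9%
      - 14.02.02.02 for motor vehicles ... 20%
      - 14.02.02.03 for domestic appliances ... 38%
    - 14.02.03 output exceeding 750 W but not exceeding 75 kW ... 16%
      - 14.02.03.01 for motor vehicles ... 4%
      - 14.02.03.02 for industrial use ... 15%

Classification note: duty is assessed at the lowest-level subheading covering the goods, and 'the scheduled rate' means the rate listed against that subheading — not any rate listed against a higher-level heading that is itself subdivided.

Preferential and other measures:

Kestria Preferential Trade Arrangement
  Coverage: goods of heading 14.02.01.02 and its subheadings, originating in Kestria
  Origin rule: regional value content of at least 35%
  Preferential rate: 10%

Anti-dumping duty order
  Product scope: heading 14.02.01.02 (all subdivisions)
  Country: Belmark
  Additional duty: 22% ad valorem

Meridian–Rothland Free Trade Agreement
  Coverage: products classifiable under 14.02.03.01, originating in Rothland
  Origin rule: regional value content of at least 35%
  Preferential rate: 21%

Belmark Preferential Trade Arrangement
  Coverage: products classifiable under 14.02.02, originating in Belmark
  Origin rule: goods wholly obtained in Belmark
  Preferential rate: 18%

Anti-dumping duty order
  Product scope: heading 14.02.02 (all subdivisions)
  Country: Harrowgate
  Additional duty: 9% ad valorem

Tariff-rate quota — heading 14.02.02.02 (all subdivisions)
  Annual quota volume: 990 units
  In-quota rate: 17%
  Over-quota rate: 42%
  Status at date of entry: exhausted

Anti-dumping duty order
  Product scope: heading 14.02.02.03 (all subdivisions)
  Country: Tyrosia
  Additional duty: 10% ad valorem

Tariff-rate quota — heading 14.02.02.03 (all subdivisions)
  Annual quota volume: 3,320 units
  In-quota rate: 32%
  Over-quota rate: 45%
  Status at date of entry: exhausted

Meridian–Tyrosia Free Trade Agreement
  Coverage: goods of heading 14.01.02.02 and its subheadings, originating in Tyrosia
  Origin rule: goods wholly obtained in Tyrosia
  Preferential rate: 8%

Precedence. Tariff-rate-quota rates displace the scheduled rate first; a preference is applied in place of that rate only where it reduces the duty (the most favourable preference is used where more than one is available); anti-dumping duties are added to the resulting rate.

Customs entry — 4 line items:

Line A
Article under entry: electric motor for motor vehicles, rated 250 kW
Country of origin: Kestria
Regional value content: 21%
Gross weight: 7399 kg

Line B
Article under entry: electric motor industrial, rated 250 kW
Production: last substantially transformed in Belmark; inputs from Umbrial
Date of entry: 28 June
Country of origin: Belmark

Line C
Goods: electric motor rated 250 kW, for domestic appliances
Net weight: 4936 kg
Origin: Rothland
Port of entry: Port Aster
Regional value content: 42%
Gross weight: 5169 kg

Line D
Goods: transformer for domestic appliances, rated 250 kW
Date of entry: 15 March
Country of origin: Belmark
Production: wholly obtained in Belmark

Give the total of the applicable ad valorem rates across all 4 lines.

110%

Line A: electric motor → 14.02; rated 250 kW → 14.02.02; for motor vehicles → 14.02.02.02. Scheduled 20%. quota on 14.02.02.02 exhausted → over-quota 42%; Kestria agreement on 14.02.01.02: 14.02.02.02 not covered. → 42%.
Line B: electric motor → 14.02; rated 250 kW → 14.02.02; industrial → 14.02.02.01. Scheduled 9%. Belmark agreement on 14.02.02: not wholly obtained. → 9%.
Line C: electric motor → 14.02; rated 250 kW → 14.02.02; for domestic appliances → 14.02.02.03. Scheduled 38%. quota on 14.02.02.03 exhausted → over-quota 45%; Rothland agreement on 14.02.03.01: 14.02.02.03 not covered. → 45%.
Line D: transformer → 14.01; rated 250 kW → 14.01.02; for domestic appliances → 14.01.02.02. Scheduled 14%. Belmark agreement on 14.02.02: 14.01.02.02 not covered. → 14%.
Sum: 42% + 9% + 45% + 14% = 110%.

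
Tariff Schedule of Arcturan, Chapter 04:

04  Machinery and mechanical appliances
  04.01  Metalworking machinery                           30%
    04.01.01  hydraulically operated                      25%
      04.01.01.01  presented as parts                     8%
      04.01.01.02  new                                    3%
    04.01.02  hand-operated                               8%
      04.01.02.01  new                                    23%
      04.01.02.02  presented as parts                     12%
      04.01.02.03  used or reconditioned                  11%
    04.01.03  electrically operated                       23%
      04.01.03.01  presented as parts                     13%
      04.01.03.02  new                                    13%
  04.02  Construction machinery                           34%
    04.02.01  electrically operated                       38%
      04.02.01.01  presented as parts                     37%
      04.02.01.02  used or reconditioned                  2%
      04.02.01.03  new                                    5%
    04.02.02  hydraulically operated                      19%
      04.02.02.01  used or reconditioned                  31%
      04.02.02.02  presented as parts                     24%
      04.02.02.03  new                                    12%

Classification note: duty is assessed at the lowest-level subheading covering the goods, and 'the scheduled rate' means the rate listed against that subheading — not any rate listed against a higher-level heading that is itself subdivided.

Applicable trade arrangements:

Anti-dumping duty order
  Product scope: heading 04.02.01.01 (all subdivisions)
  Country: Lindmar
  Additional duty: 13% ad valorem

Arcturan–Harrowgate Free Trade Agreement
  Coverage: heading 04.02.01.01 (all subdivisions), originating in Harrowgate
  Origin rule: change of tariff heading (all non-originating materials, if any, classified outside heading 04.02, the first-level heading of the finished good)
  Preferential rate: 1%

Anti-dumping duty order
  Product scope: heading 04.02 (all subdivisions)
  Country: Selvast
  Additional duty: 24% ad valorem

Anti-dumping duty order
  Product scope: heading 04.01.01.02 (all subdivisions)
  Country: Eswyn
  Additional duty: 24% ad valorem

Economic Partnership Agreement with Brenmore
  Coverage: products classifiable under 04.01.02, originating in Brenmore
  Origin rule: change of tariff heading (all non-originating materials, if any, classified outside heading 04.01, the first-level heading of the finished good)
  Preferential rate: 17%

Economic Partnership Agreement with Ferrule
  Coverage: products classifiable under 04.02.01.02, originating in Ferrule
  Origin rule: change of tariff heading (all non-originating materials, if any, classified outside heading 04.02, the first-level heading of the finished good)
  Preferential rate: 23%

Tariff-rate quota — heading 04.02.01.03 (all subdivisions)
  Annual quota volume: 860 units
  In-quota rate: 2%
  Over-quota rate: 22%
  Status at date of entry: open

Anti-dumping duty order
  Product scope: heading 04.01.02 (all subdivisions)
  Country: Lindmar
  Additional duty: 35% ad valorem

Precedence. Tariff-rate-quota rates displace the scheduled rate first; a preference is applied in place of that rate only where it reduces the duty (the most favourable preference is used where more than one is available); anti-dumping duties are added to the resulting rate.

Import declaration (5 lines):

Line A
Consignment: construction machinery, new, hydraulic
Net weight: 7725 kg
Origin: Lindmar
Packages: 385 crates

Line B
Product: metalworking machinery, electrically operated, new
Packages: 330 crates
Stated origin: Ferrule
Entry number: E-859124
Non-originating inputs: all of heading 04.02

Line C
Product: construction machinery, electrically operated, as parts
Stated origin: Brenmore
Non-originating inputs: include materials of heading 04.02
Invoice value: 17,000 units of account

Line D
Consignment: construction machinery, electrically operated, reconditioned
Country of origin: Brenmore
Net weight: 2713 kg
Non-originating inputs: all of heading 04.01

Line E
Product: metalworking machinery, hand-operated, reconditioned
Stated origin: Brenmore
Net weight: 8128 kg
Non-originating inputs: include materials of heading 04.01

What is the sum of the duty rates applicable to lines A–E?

Line A: construction → 04.02; hydraulic → 04.02.02; new → 04.02.02.03. Scheduled 12%. No special measure applies. → 12%.
Line B: metalworking → 04.01; electrically operated → 04.01.03; new → 04.01.03.02. Scheduled 13%. Ferrule agreement on 04.02.01.02: 04.01.03.02 not covered. → 13%.
Line C: construction → 04.02; electrically operated → 04.02.01; as parts → 04.02.01.01. Scheduled 37%. Brenmore agreement on 04.01.02: 04.02.01.01 not covered. → 37%.
Line D: construction → 04.02; electrically operated → 04.02.01; reconditioned → 04.02.01.02. Scheduled 2%. Brenmore agreement on 04.01.02: 04.02.01.02 not covered. → 2%.
Line E: metalworking → 04.01; hand-operated → 04.01.02; reconditioned → 04.01.02.03. Scheduled 11%. Brenmore agreement on 04.01.02: CTH not met. → 11%.
Sum: 12% + 13% + 37% + 2% + 11% = 75%.

75%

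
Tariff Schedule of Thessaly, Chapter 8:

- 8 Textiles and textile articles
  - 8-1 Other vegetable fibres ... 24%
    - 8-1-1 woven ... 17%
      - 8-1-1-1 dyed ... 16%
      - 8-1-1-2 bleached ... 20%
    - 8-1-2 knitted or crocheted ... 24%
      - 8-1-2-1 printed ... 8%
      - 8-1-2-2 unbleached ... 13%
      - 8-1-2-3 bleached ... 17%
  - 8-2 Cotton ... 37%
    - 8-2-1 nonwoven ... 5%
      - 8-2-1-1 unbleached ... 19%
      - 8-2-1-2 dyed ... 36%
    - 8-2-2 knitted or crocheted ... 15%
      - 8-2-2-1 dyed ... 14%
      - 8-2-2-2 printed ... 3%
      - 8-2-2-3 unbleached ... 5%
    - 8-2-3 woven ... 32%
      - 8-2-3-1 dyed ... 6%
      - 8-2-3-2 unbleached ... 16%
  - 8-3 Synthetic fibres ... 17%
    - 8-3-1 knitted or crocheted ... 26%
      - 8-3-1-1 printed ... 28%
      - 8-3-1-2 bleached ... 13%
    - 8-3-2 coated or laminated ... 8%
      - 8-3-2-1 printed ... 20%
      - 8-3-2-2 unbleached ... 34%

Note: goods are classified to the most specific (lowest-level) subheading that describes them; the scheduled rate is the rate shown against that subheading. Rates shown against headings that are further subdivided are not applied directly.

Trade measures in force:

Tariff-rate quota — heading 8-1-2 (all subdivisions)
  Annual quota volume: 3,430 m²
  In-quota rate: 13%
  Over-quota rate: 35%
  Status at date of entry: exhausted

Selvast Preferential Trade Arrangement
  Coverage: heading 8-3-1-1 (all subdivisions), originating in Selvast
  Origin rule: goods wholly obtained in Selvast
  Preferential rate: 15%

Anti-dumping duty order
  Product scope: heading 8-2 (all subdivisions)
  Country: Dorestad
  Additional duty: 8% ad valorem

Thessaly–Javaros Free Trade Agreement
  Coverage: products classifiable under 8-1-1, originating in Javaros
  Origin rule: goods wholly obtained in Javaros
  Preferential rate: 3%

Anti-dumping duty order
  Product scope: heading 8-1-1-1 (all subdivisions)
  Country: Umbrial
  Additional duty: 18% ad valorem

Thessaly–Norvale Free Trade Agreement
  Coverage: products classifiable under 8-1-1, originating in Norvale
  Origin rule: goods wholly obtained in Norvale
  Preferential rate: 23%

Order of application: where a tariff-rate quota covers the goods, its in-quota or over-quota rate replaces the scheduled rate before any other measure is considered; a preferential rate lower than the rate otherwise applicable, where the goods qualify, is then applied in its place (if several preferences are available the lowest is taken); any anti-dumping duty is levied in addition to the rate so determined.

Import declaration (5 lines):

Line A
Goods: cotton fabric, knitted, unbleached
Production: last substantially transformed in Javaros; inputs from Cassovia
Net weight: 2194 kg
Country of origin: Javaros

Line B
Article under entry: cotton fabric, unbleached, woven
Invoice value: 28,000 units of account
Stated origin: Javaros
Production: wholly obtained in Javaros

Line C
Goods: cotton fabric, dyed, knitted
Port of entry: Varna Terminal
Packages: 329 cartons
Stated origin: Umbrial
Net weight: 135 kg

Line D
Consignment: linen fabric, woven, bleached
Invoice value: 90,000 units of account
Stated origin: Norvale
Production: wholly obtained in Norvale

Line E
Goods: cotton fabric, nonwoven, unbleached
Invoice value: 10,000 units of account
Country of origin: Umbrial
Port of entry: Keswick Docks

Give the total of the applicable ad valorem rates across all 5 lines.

74%

Line A: cotton → 8-2; knitted → 8-2-2; unbleached → 8-2-2-3. Scheduled 5%. Javaros agreement on 8-1-1: 8-2-2-3 not covered. → 5%.
Line B: cotton → 8-2; woven → 8-2-3; unbleached → 8-2-3-2. Scheduled 16%. Javaros agreement on 8-1-1: 8-2-3-2 not covered. → 16%.
Line C: cotton → 8-2; knitted → 8-2-2; dyed → 8-2-2-1. Scheduled 14%. No special measure applies. → 14%.
Line D: linen → 8-1; woven → 8-1-1; bleached → 8-1-1-2. Scheduled 20%. Norvale agreement on 8-1-1: wholly obtained → 23% available; preference 23% not lower than 20% → no reduction. → 20%.
Line E: cotton → 8-2; nonwoven → 8-2-1; unbleached → 8-2-1-1. Scheduled 19%. No special measure applies. → 19%.
Sum: 5% + 16% + 14% + 20% + 19% = 74%.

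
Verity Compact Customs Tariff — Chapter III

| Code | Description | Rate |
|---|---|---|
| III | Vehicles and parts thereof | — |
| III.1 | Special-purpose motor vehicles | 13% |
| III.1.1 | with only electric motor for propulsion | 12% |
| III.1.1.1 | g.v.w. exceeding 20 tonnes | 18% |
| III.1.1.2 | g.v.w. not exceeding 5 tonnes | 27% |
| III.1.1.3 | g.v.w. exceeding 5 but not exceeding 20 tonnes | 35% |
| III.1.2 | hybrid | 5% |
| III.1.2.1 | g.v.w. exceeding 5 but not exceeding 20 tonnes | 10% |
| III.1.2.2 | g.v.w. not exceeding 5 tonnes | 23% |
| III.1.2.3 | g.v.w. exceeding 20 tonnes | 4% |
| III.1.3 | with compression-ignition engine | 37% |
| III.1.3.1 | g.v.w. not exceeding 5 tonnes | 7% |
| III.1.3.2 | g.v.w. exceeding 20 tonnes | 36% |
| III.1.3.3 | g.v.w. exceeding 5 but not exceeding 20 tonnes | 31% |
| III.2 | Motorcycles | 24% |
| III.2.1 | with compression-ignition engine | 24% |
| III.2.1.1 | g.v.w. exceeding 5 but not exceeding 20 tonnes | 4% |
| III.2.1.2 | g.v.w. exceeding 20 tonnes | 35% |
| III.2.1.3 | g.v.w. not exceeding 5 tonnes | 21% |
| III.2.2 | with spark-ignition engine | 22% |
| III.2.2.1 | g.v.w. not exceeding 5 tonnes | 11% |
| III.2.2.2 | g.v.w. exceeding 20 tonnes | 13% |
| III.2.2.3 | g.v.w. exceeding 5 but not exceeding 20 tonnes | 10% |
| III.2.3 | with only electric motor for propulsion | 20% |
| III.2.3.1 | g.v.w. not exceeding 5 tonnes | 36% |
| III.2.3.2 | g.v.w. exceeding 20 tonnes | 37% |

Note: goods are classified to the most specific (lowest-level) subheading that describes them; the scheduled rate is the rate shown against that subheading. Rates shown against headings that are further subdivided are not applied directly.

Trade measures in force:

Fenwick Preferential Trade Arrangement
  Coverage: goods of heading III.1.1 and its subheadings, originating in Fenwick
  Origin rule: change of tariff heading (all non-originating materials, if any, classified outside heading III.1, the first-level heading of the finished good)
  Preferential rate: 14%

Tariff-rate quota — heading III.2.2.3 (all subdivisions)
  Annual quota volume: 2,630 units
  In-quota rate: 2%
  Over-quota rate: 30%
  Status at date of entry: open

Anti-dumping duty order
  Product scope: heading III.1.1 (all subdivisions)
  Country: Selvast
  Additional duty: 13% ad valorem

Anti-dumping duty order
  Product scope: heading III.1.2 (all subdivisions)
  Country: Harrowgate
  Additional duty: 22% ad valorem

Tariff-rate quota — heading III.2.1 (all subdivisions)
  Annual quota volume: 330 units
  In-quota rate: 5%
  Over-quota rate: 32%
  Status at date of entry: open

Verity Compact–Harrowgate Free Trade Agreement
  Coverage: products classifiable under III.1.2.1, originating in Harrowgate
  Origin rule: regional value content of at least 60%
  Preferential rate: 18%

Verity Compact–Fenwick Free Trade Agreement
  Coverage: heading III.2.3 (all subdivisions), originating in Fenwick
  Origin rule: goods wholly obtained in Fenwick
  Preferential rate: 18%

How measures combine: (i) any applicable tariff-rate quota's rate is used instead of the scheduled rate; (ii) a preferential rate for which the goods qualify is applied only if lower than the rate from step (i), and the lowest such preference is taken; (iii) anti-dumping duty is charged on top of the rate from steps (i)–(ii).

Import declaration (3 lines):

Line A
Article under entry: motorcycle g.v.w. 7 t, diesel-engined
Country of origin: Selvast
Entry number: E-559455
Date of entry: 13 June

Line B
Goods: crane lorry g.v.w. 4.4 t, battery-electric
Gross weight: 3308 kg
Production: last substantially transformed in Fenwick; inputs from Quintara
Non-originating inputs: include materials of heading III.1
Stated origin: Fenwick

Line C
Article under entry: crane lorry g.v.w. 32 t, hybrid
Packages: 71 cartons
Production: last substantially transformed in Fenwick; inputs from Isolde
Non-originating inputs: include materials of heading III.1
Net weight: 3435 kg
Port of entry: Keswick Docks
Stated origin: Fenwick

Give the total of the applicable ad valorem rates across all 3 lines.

Line A: motorcycle → III.2; diesel-engined → III.2.1; g.v.w. 7 t → III.2.1.1. Scheduled 4%. quota on III.2.1 open → in-quota 5%. → 5%.
Line B: crane lorry → III.1; battery-electric → III.1.1; g.v.w. 4.4 t → III.1.1.2. Scheduled 27%. Fenwick agreement on III.1.1: CTH not met; Fenwick agreement on III.2.3: III.1.1.2 not covered. → 27%.
Line C: crane lorry → III.1; hybrid → III.1.2; g.v.w. 32 t → III.1.2.3. Scheduled 4%. Fenwick agreement on III.1.1: III.1.2.3 not covered; Fenwick agreement on III.2.3: III.1.2.3 not covered. → 4%.
Sum: 5% + 27% + 4% = 36%.

36%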